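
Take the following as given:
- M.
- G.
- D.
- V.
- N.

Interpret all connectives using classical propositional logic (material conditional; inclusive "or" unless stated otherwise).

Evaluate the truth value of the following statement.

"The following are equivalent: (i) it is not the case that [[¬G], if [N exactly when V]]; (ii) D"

The statement is true.

In symbols: ¬((N ↔ V) → ¬G) ↔ D

N ↔ V = T ↔ T = T
¬G = ¬T = F
(N ↔ V) → ¬G = T → F = F
¬((N ↔ V) → ¬G) = ¬F = T
¬((N ↔ V) → ¬G) ↔ D = T ↔ T = T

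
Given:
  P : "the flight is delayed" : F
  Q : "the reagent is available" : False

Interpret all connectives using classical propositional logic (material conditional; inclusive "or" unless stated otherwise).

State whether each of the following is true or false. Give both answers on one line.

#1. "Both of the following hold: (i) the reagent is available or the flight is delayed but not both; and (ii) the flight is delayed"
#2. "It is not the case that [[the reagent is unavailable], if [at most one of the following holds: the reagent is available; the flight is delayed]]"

#1 False / #2 False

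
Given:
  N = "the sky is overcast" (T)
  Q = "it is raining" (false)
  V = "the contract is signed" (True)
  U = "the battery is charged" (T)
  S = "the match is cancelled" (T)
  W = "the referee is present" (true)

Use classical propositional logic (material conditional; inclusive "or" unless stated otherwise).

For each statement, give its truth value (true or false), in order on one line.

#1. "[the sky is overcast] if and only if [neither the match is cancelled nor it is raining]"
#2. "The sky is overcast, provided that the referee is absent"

#1 False, #2 True

#1: Formalization: N iff (S nor Q)

S nor Q = True nor False = False
N iff (S nor Q) = True iff False = False
Thus #1 is false.

#2: This is not W -> N.

not W = not True = False
not W -> N = False -> True = True
Thus #2 is true.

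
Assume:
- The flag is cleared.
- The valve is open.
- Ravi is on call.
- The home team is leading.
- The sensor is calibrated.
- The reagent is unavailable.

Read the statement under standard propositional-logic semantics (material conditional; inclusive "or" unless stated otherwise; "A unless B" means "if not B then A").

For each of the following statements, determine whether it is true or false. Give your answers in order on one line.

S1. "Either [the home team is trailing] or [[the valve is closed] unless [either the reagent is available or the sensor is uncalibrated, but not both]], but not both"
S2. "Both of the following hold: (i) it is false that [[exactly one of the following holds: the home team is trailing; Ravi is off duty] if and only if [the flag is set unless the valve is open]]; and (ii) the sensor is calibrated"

S1 false / S2 true

Let N = "the home team is leading" (T), P = "the valve is open" (T), V = "the reagent is available" (F), K = "the sensor is calibrated" (T), H = "Ravi is on call" (T), R = "the flag is set" (F).

S1: This is ¬N ⊕ (¬P ∨ (V ⊕ ¬K)).

¬N = ¬T = F
¬P = ¬T = F
¬K = ¬T = F
V ⊕ ¬K = F ⊕ F = F
¬P ∨ (V ⊕ ¬K) = F ∨ F = F
¬N ⊕ (¬P ∨ (V ⊕ ¬K)) = F ⊕ F = F
Thus S1 is false.

S2: In symbols: ¬((¬N ⊕ ¬H) ↔ (R ∨ P)) ∧ K

¬N = ¬T = F
¬H = ¬T = F
¬N ⊕ ¬H = F ⊕ F = F
R ∨ P = F ∨ T = T
(¬N ⊕ ¬H) ↔ (R ∨ P) = F ↔ T = F
¬((¬N ⊕ ¬H) ↔ (R ∨ P)) = ¬F = T
¬((¬N ⊕ ¬H) ↔ (R ∨ P)) ∧ K = T ∧ T = T
Hence S2 is true.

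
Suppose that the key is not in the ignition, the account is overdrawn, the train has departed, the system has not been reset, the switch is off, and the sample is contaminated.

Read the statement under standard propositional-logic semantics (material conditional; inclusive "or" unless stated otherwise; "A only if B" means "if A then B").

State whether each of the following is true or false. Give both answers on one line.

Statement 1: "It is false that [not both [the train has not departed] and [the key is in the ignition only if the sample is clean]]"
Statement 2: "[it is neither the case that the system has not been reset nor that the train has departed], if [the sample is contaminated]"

Let S = "the train has departed" (True), H = "the key is in the ignition" (False), P = "the sample is contaminated" (True), W = "the system has been reset" (False).

Statement 1: Parsed as not (not S nand (H -> not P))

not S = not True = False
not P = not True = False
H -> not P = False -> False = True
not S nand (H -> not P) = False nand True = True
not (not S nand (H -> not P)) = not True = False
Hence Statement 1 is false.

Statement 2: Formalization: P -> (not W nor S)

not W = not False = True
not W nor S = True nor True = False
P -> (not W nor S) = True -> False = False
Hence Statement 2 is false.

Statement 1 false; Statement 2 false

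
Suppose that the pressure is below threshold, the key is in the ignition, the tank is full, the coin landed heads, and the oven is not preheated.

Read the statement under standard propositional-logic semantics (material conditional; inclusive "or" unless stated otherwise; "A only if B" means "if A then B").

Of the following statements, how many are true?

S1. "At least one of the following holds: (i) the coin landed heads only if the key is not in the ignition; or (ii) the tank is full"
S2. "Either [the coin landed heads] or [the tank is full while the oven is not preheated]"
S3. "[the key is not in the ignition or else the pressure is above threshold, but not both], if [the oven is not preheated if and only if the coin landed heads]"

2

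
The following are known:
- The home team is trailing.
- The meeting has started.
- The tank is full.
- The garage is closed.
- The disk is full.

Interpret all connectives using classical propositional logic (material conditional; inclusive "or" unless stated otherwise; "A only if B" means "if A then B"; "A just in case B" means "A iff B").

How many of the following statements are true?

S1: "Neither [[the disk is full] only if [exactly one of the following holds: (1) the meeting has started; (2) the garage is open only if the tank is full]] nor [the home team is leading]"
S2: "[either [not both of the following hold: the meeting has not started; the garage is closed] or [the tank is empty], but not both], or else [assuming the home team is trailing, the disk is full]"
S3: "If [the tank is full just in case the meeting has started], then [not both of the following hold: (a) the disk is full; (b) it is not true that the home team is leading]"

2

Let U = "the disk is full" (True), Q = "the meeting has started" (True), S = "the garage is closed" (True), R = "the tank is full" (True), P = "the home team is leading" (False).

S1: Parsed as (U -> (Q xor (not S -> R))) nor P

not S = not True = False
not S -> R = False -> True = True
Q xor (not S -> R) = True xor True = False
U -> (Q xor (not S -> R)) = True -> False = False
(U -> (Q xor (not S -> R))) nor P = False nor False = True
Thus S1 is true.

S2: Parsed as ((not Q nand S) xor not R) or (not P -> U)

not Q = not True = False
not Q nand S = False nand True = True
not R = not True = False
(not Q nand S) xor not R = True xor False = True
not P = not False = True
not P -> U = True -> True = True
((not Q nand S) xor not R) or (not P -> U) = True or True = True
So S2 is true.

S3: In symbols: (R iff Q) -> (U nand not P)

R iff Q = True iff True = True
not P = not False = True
U nand not P = True nand True = False
(R iff Q) -> (U nand not P) = True -> False = False
Hence S3 is false.

Count: 2.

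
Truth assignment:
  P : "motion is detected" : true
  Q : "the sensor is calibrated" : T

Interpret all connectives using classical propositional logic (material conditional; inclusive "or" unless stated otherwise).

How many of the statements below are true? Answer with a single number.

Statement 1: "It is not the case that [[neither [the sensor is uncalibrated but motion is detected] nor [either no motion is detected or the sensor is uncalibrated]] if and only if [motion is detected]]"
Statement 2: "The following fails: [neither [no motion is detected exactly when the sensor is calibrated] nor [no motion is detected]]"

0

Statement 1: This is ¬(((¬Q ∧ P) ↓ (¬P ∨ ¬Q)) ↔ P).

¬Q = ¬T = F
¬Q ∧ P = F ∧ T = F
¬P = ¬T = F
¬Q = ¬T = F
¬P ∨ ¬Q = F ∨ F = F
(¬Q ∧ P) ↓ (¬P ∨ ¬Q) = F ↓ F = T
((¬Q ∧ P) ↓ (¬P ∨ ¬Q)) ↔ P = T ↔ T = T
¬(((¬Q ∧ P) ↓ (¬P ∨ ¬Q)) ↔ P) = ¬T = F
Hence Statement 1 is false.

Statement 2: This is ¬((¬P ↔ Q) ↓ ¬P).

¬P = ¬T = F
¬P ↔ Q = F ↔ T = F
¬P = ¬T = F
(¬P ↔ Q) ↓ ¬P = F ↓ F = T
¬((¬P ↔ Q) ↓ ¬P) = ¬T = F
Hence Statement 2 is false.

True statements: 0 (none).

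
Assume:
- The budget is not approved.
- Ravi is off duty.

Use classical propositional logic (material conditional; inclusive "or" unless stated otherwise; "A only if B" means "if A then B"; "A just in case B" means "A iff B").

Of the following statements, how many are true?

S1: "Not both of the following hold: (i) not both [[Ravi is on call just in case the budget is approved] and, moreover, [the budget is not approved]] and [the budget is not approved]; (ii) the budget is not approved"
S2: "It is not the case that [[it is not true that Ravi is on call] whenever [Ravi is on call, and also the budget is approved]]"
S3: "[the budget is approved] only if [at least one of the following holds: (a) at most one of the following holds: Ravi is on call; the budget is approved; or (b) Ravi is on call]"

Let K = "Ravi is on call" (F), H = "the budget is approved" (F).

S1: This is (((K <-> H) & ~H) nand ~H) nand ~H.

K <-> H = F <-> F = T
~H = ~F = T
(K <-> H) & ~H = T & T = T
~H = ~F = T
((K <-> H) & ~H) nand ~H = T nand T = F
~H = ~F = T
(((K <-> H) & ~H) nand ~H) nand ~H = F nand T = T
Thus S1 is true.

S2: Formalization: ~((K & H) -> ~K)

K & H = F & F = F
~K = ~F = T
(K & H) -> ~K = F -> T = T
~((K & H) -> ~K) = ~T = F
So S2 is false.

S3: This is H -> ((K nand H) | K).

K nand H = F nand F = T
(K nand H) | K = T | F = T
H -> ((K nand H) | K) = F -> T = T
Thus S3 is true.

2 of the 3 statements are true.

2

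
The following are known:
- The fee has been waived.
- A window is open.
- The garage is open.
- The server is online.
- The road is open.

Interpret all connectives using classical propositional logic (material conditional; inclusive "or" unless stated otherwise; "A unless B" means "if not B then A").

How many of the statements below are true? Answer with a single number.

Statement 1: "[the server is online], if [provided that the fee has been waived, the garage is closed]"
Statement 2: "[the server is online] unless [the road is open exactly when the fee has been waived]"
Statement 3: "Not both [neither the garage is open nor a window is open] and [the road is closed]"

3

Let P = "the fee has been waived" (T), R = "the garage is closed" (F), S = "the server is online" (T), U = "the road is closed" (F), Q = "a window is open" (T).

Statement 1: Parsed as (P → R) → S

P → R = T → F = F
(P → R) → S = F → T = T
Hence Statement 1 is true.

Statement 2: Formalization: S ∨ (¬U ↔ P)

¬U = ¬F = T
¬U ↔ P = T ↔ T = T
S ∨ (¬U ↔ P) = T ∨ T = T
Thus Statement 2 is true.

Statement 3: Parsed as (¬R ↓ Q) ↑ U

¬R = ¬F = T
¬R ↓ Q = T ↓ T = F
(¬R ↓ Q) ↑ U = F ↑ F = T
So Statement 3 is true.

True statements: 3.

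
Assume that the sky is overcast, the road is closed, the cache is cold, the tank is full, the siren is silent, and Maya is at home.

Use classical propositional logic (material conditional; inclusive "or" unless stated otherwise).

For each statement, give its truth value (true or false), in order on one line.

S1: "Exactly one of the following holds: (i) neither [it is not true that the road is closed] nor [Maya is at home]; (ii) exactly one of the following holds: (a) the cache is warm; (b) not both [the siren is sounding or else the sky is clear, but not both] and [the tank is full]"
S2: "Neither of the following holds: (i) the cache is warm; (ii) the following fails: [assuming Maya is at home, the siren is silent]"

S1 True; S2 True

Let M = "the road is closed" (T), V = "Maya is at home" (T), P = "the cache is warm" (F), H = "the siren is sounding" (F), W = "the sky is overcast" (T), L = "the tank is full" (T).

S1: Parsed as (~M nor V) xor (P xor ((H xor ~W) nand L))

~M = ~T = F
~M nor V = F nor T = F
~W = ~T = F
H xor ~W = F xor F = F
(H xor ~W) nand L = F nand T = T
P xor ((H xor ~W) nand L) = F xor T = T
(~M nor V) xor (P xor ((H xor ~W) nand L)) = F xor T = T
Hence S1 is true.

S2: Formalization: P nor ~(V -> ~H)

~H = ~F = T
V -> ~H = T -> T = T
~(V -> ~H) = ~T = F
P nor ~(V -> ~H) = F nor F = T
Thus S2 is true.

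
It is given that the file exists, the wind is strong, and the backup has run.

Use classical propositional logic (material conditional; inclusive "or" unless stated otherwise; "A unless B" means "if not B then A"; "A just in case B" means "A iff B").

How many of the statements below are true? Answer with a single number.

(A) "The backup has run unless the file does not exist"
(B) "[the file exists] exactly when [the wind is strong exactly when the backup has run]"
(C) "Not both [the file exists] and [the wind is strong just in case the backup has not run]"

Let W = "the backup has run" (True), R = "the file exists" (True), Q = "the wind is strong" (True).

(A): In symbols: W or not R

not R = not True = False
W or not R = True or False = True
Hence (A) is true.

(B): Parsed as R iff (Q iff W)

Q iff W = True iff True = True
R iff (Q iff W) = True iff True = True
Hence (B) is true.

(C): Formalization: R nand (Q iff not W)

not W = not True = False
Q iff not W = True iff False = False
R nand (Q iff not W) = True nand False = True
Hence (C) is true.

3 of the 3 statements are true.

3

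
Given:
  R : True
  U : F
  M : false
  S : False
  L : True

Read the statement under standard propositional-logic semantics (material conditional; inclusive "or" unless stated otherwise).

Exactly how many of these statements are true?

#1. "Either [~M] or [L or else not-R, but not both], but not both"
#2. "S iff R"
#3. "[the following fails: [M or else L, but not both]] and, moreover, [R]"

#1: Formalization: ¬M ⊕ (L ⊕ ¬R)

¬M = ¬F = T
¬R = ¬T = F
L ⊕ ¬R = T ⊕ F = T
¬M ⊕ (L ⊕ ¬R) = T ⊕ T = F
Hence #1 is false.

#2: Parsed as S ↔ R

S ↔ R = F ↔ T = F
So #2 is false.

#3: Formalization: ¬(M ⊕ L) ∧ R

M ⊕ L = F ⊕ T = T
¬(M ⊕ L) = ¬T = F
¬(M ⊕ L) ∧ R = F ∧ T = F
Thus #3 is false.

0 of the 3 statements are true (none).

0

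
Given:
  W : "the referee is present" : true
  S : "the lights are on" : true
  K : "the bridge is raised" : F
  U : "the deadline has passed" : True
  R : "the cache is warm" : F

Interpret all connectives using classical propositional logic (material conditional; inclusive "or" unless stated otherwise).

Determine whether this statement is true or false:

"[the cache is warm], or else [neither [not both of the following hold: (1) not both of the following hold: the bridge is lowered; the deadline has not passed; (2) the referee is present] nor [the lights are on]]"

false

Values: R=False, K=False, U=True, W=True, S=True.
This is R or (((not K nand not U) nand W) nor S).

not K = not False = True
not U = not True = False
not K nand not U = True nand False = True
(not K nand not U) nand W = True nand True = False
((not K nand not U) nand W) nor S = False nor True = False
R or (((not K nand not U) nand W) nor S) = False or False = False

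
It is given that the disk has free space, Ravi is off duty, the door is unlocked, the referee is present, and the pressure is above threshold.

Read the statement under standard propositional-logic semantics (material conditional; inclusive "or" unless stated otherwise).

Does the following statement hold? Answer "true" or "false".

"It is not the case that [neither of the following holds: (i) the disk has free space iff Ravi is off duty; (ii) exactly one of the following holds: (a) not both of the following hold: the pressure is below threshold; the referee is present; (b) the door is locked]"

Let L = "the disk is full" (False), G = "Ravi is on call" (False), S = "the pressure is above threshold" (True), W = "the referee is present" (True), N = "the door is locked" (False).
This is not ((not L iff not G) nor ((not S nand W) xor N)).

not L = not False = True
not G = not False = True
not L iff not G = True iff True = True
not S = not True = False
not S nand W = False nand True = True
(not S nand W) xor N = True xor False = True
(not L iff not G) nor ((not S nand W) xor N) = True nor True = False
not ((not L iff not G) nor ((not S nand W) xor N)) = not False = True

The statement is true.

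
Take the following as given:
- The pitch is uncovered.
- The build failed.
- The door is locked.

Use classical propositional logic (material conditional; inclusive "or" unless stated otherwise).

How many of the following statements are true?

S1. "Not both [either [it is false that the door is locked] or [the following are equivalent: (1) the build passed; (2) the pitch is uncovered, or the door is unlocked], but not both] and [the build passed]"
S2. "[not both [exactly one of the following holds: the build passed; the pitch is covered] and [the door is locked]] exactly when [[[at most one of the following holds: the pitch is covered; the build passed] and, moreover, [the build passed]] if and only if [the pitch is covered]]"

2

Let M = "the door is locked" (T), G = "the build passed" (F), H = "the pitch is covered" (F).

S1: Parsed as (¬M ⊕ (G ↔ (¬H ∨ ¬M))) ↑ G

¬M = ¬T = F
¬H = ¬F = T
¬M = ¬T = F
¬H ∨ ¬M = T ∨ F = T
G ↔ (¬H ∨ ¬M) = F ↔ T = F
¬M ⊕ (G ↔ (¬H ∨ ¬M)) = F ⊕ F = F
(¬M ⊕ (G ↔ (¬H ∨ ¬M))) ↑ G = F ↑ F = T
So S1 is true.

S2: This is ((G ⊕ H) ↑ M) ↔ (((H ↑ G) ∧ G) ↔ H).

G ⊕ H = F ⊕ F = F
(G ⊕ H) ↑ M = F ↑ T = T
H ↑ G = F ↑ F = T
(H ↑ G) ∧ G = T ∧ F = F
((H ↑ G) ∧ G) ↔ H = F ↔ F = T
((G ⊕ H) ↑ M) ↔ (((H ↑ G) ∧ G) ↔ H) = T ↔ T = T
Hence S2 is true.

2 of the 2 statements are true (S1, S2).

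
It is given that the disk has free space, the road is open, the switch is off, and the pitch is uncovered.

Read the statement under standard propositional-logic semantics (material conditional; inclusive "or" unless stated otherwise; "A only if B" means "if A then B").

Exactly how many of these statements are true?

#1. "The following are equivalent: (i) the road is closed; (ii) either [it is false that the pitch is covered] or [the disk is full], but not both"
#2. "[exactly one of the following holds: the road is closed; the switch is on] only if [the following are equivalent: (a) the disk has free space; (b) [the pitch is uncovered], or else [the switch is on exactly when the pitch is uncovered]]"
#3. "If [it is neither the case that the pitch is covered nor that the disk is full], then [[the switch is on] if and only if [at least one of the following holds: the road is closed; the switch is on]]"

2

Let Q = "the road is closed" (False), S = "the pitch is covered" (False), P = "the disk is full" (False), R = "the switch is on" (False).

#1: Formalization: Q iff (not S xor P)

not S = not False = True
not S xor P = True xor False = True
Q iff (not S xor P) = False iff True = False
So #1 is false.

#2: This is (Q xor R) -> (not P iff (not S or (R iff not S))).

Q xor R = False xor False = False
not P = not False = True
not S = not False = True
not S = not False = True
R iff not S = False iff True = False
not S or (R iff not S) = True or False = True
not P iff (not S or (R iff not S)) = True iff True = True
(Q xor R) -> (not P iff (not S or (R iff not S))) = False -> True = True
Hence #2 is true.

#3: Parsed as (S nor P) -> (R iff (Q or R))

S nor P = False nor False = True
Q or R = False or False = False
R iff (Q or R) = False iff False = True
(S nor P) -> (R iff (Q or R)) = True -> True = True
Thus #3 is true.

Count: 2.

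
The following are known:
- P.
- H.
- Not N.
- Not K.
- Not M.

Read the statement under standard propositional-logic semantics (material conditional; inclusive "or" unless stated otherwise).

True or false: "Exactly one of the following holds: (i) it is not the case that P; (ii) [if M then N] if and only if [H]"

Parsed as ¬P ⊕ ((M → N) ↔ H)

¬P = ¬T = F
M → N = F → F = T
(M → N) ↔ H = T ↔ T = T
¬P ⊕ ((M → N) ↔ H) = F ⊕ T = T

The statement is true.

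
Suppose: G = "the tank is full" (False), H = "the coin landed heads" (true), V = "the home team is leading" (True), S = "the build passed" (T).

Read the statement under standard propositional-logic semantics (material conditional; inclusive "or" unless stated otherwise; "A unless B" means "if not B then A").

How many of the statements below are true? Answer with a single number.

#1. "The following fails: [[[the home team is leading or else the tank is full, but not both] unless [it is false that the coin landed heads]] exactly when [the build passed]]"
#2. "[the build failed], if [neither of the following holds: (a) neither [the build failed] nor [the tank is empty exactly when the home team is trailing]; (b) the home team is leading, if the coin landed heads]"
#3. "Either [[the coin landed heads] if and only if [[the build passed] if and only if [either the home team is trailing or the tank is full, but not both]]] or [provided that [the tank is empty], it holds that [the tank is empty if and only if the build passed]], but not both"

#1: This is ¬(((V ⊕ G) ∨ ¬H) ↔ S).

V ⊕ G = T ⊕ F = T
¬H = ¬T = F
(V ⊕ G) ∨ ¬H = T ∨ F = T
((V ⊕ G) ∨ ¬H) ↔ S = T ↔ T = T
¬(((V ⊕ G) ∨ ¬H) ↔ S) = ¬T = F
Hence #1 is false.

#2: This is ((¬S ↓ (¬G ↔ ¬V)) ↓ (H → V)) → ¬S.

¬S = ¬T = F
¬G = ¬F = T
¬V = ¬T = F
¬G ↔ ¬V = T ↔ F = F
¬S ↓ (¬G ↔ ¬V) = F ↓ F = T
H → V = T → T = T
(¬S ↓ (¬G ↔ ¬V)) ↓ (H → V) = T ↓ T = F
¬S = ¬T = F
((¬S ↓ (¬G ↔ ¬V)) ↓ (H → V)) → ¬S = F → F = T
Thus #2 is true.

#3: In symbols: (H ↔ (S ↔ (¬V ⊕ G))) ⊕ (¬G → (¬G ↔ S))

¬V = ¬T = F
¬V ⊕ G = F ⊕ F = F
S ↔ (¬V ⊕ G) = T ↔ F = F
H ↔ (S ↔ (¬V ⊕ G)) = T ↔ F = F
¬G = ¬F = T
¬G = ¬F = T
¬G ↔ S = T ↔ T = T
¬G → (¬G ↔ S) = T → T = T
(H ↔ (S ↔ (¬V ⊕ G))) ⊕ (¬G → (¬G ↔ S)) = F ⊕ T = T
Hence #3 is true.

True statements: 2 (#2, #3).

2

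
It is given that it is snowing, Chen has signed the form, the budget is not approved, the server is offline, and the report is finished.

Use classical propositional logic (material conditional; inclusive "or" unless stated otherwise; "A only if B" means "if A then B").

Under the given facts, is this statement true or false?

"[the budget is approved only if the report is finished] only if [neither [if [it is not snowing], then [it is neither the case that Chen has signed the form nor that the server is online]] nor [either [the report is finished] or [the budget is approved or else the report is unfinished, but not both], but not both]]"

Let Q = "the budget is approved" (False), D = "the report is finished" (True), R = "it is snowing" (True), K = "Chen has signed the form" (True), L = "the server is online" (False).
In symbols: (Q -> D) -> ((not R -> (K nor L)) nor (D xor (Q xor not D)))

Q -> D = False -> True = True
not R = not True = False
K nor L = True nor False = False
not R -> (K nor L) = False -> False = True
not D = not True = False
Q xor not D = False xor False = False
D xor (Q xor not D) = True xor False = True
(not R -> (K nor L)) nor (D xor (Q xor not D)) = True nor True = False
(Q -> D) -> ((not R -> (K nor L)) nor (D xor (Q xor not D))) = True -> False = False

The statement is false.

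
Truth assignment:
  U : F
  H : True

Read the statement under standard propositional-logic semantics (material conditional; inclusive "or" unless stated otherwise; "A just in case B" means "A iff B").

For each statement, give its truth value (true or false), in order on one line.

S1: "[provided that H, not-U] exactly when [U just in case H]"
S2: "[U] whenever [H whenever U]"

S1: This is (H -> ~U) <-> (U <-> H).

~U = ~F = T
H -> ~U = T -> T = T
U <-> H = F <-> T = F
(H -> ~U) <-> (U <-> H) = T <-> F = F
Hence S1 is false.

S2: Formalization: (U -> H) -> U

U -> H = F -> T = T
(U -> H) -> U = T -> F = F
So S2 is false.

S1 False / S2 False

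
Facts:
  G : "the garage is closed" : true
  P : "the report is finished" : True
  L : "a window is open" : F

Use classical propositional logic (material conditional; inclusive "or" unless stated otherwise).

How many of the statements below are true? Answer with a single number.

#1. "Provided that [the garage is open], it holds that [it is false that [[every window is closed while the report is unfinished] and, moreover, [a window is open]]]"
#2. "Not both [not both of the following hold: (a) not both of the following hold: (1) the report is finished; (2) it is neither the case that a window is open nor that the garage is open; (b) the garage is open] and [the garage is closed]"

1

#1: In symbols: ¬G → ¬((¬L ∧ ¬P) ∧ L)

¬G = ¬T = F
¬L = ¬F = T
¬P = ¬T = F
¬L ∧ ¬P = T ∧ F = F
(¬L ∧ ¬P) ∧ L = F ∧ F = F
¬((¬L ∧ ¬P) ∧ L) = ¬F = T
¬G → ¬((¬L ∧ ¬P) ∧ L) = F → T = T
Hence #1 is true.

#2: This is ((P ↑ (L ↓ ¬G)) ↑ ¬G) ↑ G.

¬G = ¬T = F
L ↓ ¬G = F ↓ F = T
P ↑ (L ↓ ¬G) = T ↑ T = F
¬G = ¬T = F
(P ↑ (L ↓ ¬G)) ↑ ¬G = F ↑ F = T
((P ↑ (L ↓ ¬G)) ↑ ¬G) ↑ G = T ↑ T = F
Thus #2 is false.

1 of the 2 statements is true (#1).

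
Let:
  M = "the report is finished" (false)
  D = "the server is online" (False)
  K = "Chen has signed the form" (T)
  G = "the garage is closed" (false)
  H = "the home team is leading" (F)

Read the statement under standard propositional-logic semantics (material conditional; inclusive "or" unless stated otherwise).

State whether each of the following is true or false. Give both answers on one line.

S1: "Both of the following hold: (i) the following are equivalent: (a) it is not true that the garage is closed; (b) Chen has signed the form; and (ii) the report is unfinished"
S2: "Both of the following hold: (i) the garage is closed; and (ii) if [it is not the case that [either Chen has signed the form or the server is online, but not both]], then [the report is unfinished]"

S1: Formalization: (~G <-> K) & ~M

~G = ~F = T
~G <-> K = T <-> T = T
~M = ~F = T
(~G <-> K) & ~M = T & T = T
So S1 is true.

S2: Formalization: G & (~(K xor D) -> ~M)

K xor D = T xor F = T
~(K xor D) = ~T = F
~M = ~F = T
~(K xor D) -> ~M = F -> T = T
G & (~(K xor D) -> ~M) = F & T = F
Thus S2 is false.

S1 T, S2 F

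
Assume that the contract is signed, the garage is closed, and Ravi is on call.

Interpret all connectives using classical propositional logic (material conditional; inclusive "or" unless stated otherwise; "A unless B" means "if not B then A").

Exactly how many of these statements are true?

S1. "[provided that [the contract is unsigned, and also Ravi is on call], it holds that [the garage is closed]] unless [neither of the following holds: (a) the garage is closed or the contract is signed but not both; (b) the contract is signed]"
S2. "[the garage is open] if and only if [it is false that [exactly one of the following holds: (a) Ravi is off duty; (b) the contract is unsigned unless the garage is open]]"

1

Let P = "the contract is signed" (T), R = "Ravi is on call" (T), Q = "the garage is closed" (T).

S1: Parsed as ((¬P ∧ R) → Q) ∨ ((Q ⊕ P) ↓ P)

¬P = ¬T = F
¬P ∧ R = F ∧ T = F
(¬P ∧ R) → Q = F → T = T
Q ⊕ P = T ⊕ T = F
(Q ⊕ P) ↓ P = F ↓ T = F
((¬P ∧ R) → Q) ∨ ((Q ⊕ P) ↓ P) = T ∨ F = T
So S1 is true.

S2: In symbols: ¬Q ↔ ¬(¬R ⊕ (¬P ∨ ¬Q))

¬Q = ¬T = F
¬R = ¬T = F
¬P = ¬T = F
¬Q = ¬T = F
¬P ∨ ¬Q = F ∨ F = F
¬R ⊕ (¬P ∨ ¬Q) = F ⊕ F = F
¬(¬R ⊕ (¬P ∨ ¬Q)) = ¬F = T
¬Q ↔ ¬(¬R ⊕ (¬P ∨ ¬Q)) = F ↔ T = F
So S2 is false.

Count: 1.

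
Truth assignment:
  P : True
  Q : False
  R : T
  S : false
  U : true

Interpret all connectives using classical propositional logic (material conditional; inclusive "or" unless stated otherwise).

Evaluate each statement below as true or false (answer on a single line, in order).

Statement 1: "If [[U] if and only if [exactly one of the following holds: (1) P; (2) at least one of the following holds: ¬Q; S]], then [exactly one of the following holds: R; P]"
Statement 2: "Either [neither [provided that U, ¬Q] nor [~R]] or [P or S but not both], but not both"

Statement 1 True; Statement 2 True

Statement 1: Formalization: (U <-> (P xor (~Q | S))) -> (R xor P)

~Q = ~F = T
~Q | S = T | F = T
P xor (~Q | S) = T xor T = F
U <-> (P xor (~Q | S)) = T <-> F = F
R xor P = T xor T = F
(U <-> (P xor (~Q | S))) -> (R xor P) = F -> F = T
Thus Statement 1 is true.

Statement 2: This is ((U -> ~Q) nor ~R) xor (P xor S).

~Q = ~F = T
U -> ~Q = T -> T = T
~R = ~T = F
(U -> ~Q) nor ~R = T nor F = F
P xor S = T xor F = T
((U -> ~Q) nor ~R) xor (P xor S) = F xor T = T
Thus Statement 2 is true.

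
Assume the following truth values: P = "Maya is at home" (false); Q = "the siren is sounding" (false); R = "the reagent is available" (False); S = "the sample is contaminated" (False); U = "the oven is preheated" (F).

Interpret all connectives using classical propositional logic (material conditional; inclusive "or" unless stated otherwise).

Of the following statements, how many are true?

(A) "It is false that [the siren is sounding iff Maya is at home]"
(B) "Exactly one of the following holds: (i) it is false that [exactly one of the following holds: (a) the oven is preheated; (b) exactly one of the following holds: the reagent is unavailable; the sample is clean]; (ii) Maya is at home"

(A): In symbols: ¬(Q ↔ P)

Q ↔ P = F ↔ F = T
¬(Q ↔ P) = ¬T = F
Hence (A) is false.

(B): Parsed as ¬(U ⊕ (¬R ⊕ ¬S)) ⊕ P

¬R = ¬F = T
¬S = ¬F = T
¬R ⊕ ¬S = T ⊕ T = F
U ⊕ (¬R ⊕ ¬S) = F ⊕ F = F
¬(U ⊕ (¬R ⊕ ¬S)) = ¬F = T
¬(U ⊕ (¬R ⊕ ¬S)) ⊕ P = T ⊕ F = T
Hence (B) is true.

True statements: 1 ((B)).

1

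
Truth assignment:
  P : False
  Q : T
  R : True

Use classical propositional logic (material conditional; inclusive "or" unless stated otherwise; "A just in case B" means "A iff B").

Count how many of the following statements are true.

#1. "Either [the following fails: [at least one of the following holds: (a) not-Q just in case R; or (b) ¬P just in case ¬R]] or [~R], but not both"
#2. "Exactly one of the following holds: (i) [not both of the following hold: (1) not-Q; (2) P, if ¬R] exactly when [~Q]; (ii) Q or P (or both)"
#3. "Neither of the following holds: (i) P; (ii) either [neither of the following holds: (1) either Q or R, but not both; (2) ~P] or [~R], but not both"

#1: In symbols: not ((not Q iff R) or (not P iff not R)) xor not R

not Q = not True = False
not Q iff R = False iff True = False
not P = not False = True
not R = not True = False
not P iff not R = True iff False = False
(not Q iff R) or (not P iff not R) = False or False = False
not ((not Q iff R) or (not P iff not R)) = not False = True
not R = not True = False
not ((not Q iff R) or (not P iff not R)) xor not R = True xor False = True
So #1 is true.

#2: In symbols: ((not Q nand (not R -> P)) iff not Q) xor (Q or P)

not Q = not True = False
not R = not True = False
not R -> P = False -> False = True
not Q nand (not R -> P) = False nand True = True
not Q = not True = False
(not Q nand (not R -> P)) iff not Q = True iff False = False
Q or P = True or False = True
((not Q nand (not R -> P)) iff not Q) xor (Q or P) = False xor True = True
So #2 is true.

#3: Formalization: P nor (((Q xor R) nor not P) xor not R)

Q xor R = True xor True = False
not P = not False = True
(Q xor R) nor not P = False nor True = False
not R = not True = False
((Q xor R) nor not P) xor not R = False xor False = False
P nor (((Q xor R) nor not P) xor not R) = False nor False = True
Hence #3 is true.

Count: 3.

3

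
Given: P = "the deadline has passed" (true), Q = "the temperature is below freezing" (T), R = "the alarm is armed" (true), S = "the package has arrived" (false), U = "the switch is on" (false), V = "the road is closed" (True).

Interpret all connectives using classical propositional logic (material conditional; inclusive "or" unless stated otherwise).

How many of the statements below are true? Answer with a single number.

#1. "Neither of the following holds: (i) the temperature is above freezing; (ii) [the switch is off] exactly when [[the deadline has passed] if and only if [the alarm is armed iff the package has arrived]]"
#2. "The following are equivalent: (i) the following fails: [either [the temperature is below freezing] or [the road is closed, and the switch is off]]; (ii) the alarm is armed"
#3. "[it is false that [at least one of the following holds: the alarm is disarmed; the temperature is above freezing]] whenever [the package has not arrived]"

2

#1: This is ¬Q ↓ (¬U ↔ (P ↔ (R ↔ S))).

¬Q = ¬T = F
¬U = ¬F = T
R ↔ S = T ↔ F = F
P ↔ (R ↔ S) = T ↔ F = F
¬U ↔ (P ↔ (R ↔ S)) = T ↔ F = F
¬Q ↓ (¬U ↔ (P ↔ (R ↔ S))) = F ↓ F = T
So #1 is true.

#2: Formalization: ¬(Q ∨ (V ∧ ¬U)) ↔ R

¬U = ¬F = T
V ∧ ¬U = T ∧ T = T
Q ∨ (V ∧ ¬U) = T ∨ T = T
¬(Q ∨ (V ∧ ¬U)) = ¬T = F
¬(Q ∨ (V ∧ ¬U)) ↔ R = F ↔ T = F
Thus #2 is false.

#3: Parsed as ¬S → ¬(¬R ∨ ¬Q)

¬S = ¬F = T
¬R = ¬T = F
¬Q = ¬T = F
¬R ∨ ¬Q = F ∨ F = F
¬(¬R ∨ ¬Q) = ¬F = T
¬S → ¬(¬R ∨ ¬Q) = T → T = T
Thus #3 is true.

True statements: 2 (#1, #3).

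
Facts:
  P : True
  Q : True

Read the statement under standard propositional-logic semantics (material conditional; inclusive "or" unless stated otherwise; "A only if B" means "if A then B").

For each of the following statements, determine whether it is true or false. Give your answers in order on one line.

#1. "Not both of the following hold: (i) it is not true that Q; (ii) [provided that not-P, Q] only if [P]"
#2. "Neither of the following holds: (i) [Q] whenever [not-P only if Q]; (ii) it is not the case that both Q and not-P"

#1 T / #2 F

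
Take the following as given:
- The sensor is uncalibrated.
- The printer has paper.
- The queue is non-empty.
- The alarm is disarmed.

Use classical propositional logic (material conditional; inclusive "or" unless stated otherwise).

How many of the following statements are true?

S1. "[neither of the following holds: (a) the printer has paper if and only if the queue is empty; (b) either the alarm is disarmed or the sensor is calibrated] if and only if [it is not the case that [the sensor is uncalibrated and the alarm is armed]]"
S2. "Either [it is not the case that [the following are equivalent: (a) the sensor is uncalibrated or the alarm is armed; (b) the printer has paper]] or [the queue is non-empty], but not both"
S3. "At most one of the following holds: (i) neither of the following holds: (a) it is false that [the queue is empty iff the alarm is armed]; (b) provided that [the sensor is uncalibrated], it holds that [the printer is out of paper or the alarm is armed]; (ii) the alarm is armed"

2

Let P = "the printer has paper" (True), V = "the queue is empty" (False), S = "the alarm is armed" (False), H = "the sensor is calibrated" (False).

S1: Parsed as ((P iff V) nor (not S or H)) iff not (not H and S)

P iff V = True iff False = False
not S = not False = True
not S or H = True or False = True
(P iff V) nor (not S or H) = False nor True = False
not H = not False = True
not H and S = True and False = False
not (not H and S) = not False = True
((P iff V) nor (not S or H)) iff not (not H and S) = False iff True = False
Thus S1 is false.

S2: Parsed as not ((not H or S) iff P) xor not V

not H = not False = True
not H or S = True or False = True
(not H or S) iff P = True iff True = True
not ((not H or S) iff P) = not True = False
not V = not False = True
not ((not H or S) iff P) xor not V = False xor True = True
So S2 is true.

S3: Formalization: (not (V iff S) nor (not H -> (not P or S))) nand S

V iff S = False iff False = True
not (V iff S) = not True = False
not H = not False = True
not P = not True = False
not P or S = False or False = False
not H -> (not P or S) = True -> False = False
not (V iff S) nor (not H -> (not P or S)) = False nor False = True
(not (V iff S) nor (not H -> (not P or S))) nand S = True nand False = True
Thus S3 is true.

True statements: 2 (S2, S3).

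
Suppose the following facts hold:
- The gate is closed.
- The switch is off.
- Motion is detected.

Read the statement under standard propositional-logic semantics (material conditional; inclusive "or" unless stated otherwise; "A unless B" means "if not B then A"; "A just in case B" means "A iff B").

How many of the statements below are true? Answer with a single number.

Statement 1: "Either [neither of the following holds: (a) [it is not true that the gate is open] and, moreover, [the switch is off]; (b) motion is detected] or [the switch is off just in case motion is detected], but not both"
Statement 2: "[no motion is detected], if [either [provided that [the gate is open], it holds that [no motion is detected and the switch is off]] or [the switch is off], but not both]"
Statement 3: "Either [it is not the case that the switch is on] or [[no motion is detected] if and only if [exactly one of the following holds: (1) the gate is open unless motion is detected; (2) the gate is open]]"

3

Let P = "the gate is open" (F), Q = "the switch is on" (F), R = "motion is detected" (T).

Statement 1: Formalization: ((¬P ∧ ¬Q) ↓ R) ⊕ (¬Q ↔ R)

¬P = ¬F = T
¬Q = ¬F = T
¬P ∧ ¬Q = T ∧ T = T
(¬P ∧ ¬Q) ↓ R = T ↓ T = F
¬Q = ¬F = T
¬Q ↔ R = T ↔ T = T
((¬P ∧ ¬Q) ↓ R) ⊕ (¬Q ↔ R) = F ⊕ T = T
So Statement 1 is true.

Statement 2: This is ((P → (¬R ∧ ¬Q)) ⊕ ¬Q) → ¬R.

¬R = ¬T = F
¬Q = ¬F = T
¬R ∧ ¬Q = F ∧ T = F
P → (¬R ∧ ¬Q) = F → F = T
¬Q = ¬F = T
(P → (¬R ∧ ¬Q)) ⊕ ¬Q = T ⊕ T = F
¬R = ¬T = F
((P → (¬R ∧ ¬Q)) ⊕ ¬Q) → ¬R = F → F = T
Hence Statement 2 is true.

Statement 3: Parsed as ¬Q ∨ (¬R ↔ ((P ∨ R) ⊕ P))

¬Q = ¬F = T
¬R = ¬T = F
P ∨ R = F ∨ T = T
(P ∨ R) ⊕ P = T ⊕ F = T
¬R ↔ ((P ∨ R) ⊕ P) = F ↔ T = F
¬Q ∨ (¬R ↔ ((P ∨ R) ⊕ P)) = T ∨ F = T
Thus Statement 3 is true.

3 of the 3 statements are true (Statement 1, Statement 2, Statement 3).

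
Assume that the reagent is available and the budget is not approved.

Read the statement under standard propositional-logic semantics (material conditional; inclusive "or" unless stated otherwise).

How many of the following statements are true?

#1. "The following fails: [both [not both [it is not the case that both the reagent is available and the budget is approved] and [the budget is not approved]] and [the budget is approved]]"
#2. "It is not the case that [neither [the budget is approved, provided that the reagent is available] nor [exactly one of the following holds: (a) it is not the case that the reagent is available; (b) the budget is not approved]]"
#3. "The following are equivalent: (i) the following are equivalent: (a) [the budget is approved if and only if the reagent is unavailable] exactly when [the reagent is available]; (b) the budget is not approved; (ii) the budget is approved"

Let H = "the reagent is available" (T), M = "the budget is approved" (F).

#1: Formalization: ¬(((H ↑ M) ↑ ¬M) ∧ M)

H ↑ M = T ↑ F = T
¬M = ¬F = T
(H ↑ M) ↑ ¬M = T ↑ T = F
((H ↑ M) ↑ ¬M) ∧ M = F ∧ F = F
¬(((H ↑ M) ↑ ¬M) ∧ M) = ¬F = T
Hence #1 is true.

#2: In symbols: ¬((H → M) ↓ (¬H ⊕ ¬M))

H → M = T → F = F
¬H = ¬T = F
¬M = ¬F = T
¬H ⊕ ¬M = F ⊕ T = T
(H → M) ↓ (¬H ⊕ ¬M) = F ↓ T = F
¬((H → M) ↓ (¬H ⊕ ¬M)) = ¬F = T
Hence #2 is true.

#3: In symbols: (((M ↔ ¬H) ↔ H) ↔ ¬M) ↔ M

¬H = ¬T = F
M ↔ ¬H = F ↔ F = T
(M ↔ ¬H) ↔ H = T ↔ T = T
¬M = ¬F = T
((M ↔ ¬H) ↔ H) ↔ ¬M = T ↔ T = T
(((M ↔ ¬H) ↔ H) ↔ ¬M) ↔ M = T ↔ F = F
Hence #3 is false.

Count: 2.

2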